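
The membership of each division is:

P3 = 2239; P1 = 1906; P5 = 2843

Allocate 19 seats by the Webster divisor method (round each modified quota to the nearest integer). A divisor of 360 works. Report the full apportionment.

P3 6, P1 5, P5 8

With modified divisor 360: modified quotas P3 6.219, P1 5.294, P5 7.897.
Rounding to the nearest integer: P3 6, P1 5, P5 8 (total 19).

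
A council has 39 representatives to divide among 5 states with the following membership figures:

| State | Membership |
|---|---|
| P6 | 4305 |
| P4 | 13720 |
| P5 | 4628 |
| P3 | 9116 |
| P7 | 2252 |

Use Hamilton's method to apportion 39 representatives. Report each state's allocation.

P6=5, P4=16, P5=5, P3=10, P7=3

Standard divisor: 34021 ÷ 39 ≈ 872.333.
Standard quotas: P6 4.9350, P4 15.7279, P5 5.3053, P3 10.4501, P7 2.5816.
Lower quotas: P6 4, P4 15, P5 5, P3 10, P7 2 (sum 36, leaving 3 seats).
Remainders in descending order: P6 0.9350, P4 0.7279, P7 0.5816, P3 0.4501, P5 0.3053.
Largest remainders: P6, P4, P7 receive the extra seats.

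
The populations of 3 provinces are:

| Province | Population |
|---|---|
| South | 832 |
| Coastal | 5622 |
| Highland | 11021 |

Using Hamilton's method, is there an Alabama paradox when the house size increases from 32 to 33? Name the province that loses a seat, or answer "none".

South

At 32 seats: South 2, Coastal 10, Highland 20.
At 33 seats: South 1, Coastal 11, Highland 21.
South drops from 2 to 1.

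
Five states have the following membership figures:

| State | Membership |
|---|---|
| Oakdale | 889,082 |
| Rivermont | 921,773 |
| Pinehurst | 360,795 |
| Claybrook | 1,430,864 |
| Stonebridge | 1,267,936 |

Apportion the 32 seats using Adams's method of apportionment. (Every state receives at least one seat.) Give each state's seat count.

Standard divisor 4870450/32 ≈ 152201.562; standard quotas: Oakdale 5.841, Rivermont 6.056, Pinehurst 2.371, Claybrook 9.401, Stonebridge 8.331.
Rounding up gives 6, 7, 3, 10, 9 = 35 seats, so the divisor must be adjusted.
With modified divisor 168400: modified quotas Oakdale 5.280, Rivermont 5.474, Pinehurst 2.142, Claybrook 8.497, Stonebridge 7.529.
Rounding up: Oakdale 6, Rivermont 6, Pinehurst 3, Claybrook 9, Stonebridge 8 (total 32).

Oakdale=6, Rivermont=6, Pinehurst=3, Claybrook=9, Stonebridge=8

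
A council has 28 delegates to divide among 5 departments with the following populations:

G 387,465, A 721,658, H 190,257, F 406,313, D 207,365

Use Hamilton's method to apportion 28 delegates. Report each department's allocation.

G=6, A=10, H=3, F=6, D=3

The standard divisor is 1913058/28 ≈ 68323.5.
Standard quotas: G 5.6710, A 10.5624, H 2.7846, F 5.9469, D 3.0350.
Lower quotas: G 5, A 10, H 2, F 5, D 3 (sum 25, leaving 3 seats).
Remainders in descending order: F 0.9469, H 0.7846, G 0.6710, A 0.5624, D 0.0350.
Largest remainders: F, H, G receive the extra seats.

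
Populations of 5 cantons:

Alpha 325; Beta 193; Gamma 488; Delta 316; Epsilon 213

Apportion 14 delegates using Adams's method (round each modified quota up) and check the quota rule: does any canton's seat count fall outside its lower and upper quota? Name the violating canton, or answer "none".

none

Standard quotas: Alpha 2.964, Beta 1.760, Gamma 4.451, Delta 2.882, Epsilon 1.943.
Adams allocation: Alpha 3, Beta 2, Gamma 4, Delta 3, Epsilon 2.
Every allocation lies between the lower and upper quota.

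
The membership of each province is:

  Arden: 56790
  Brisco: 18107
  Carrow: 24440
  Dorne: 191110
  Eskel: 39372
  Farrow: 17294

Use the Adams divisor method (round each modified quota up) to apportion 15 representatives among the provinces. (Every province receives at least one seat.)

Standard divisor 347113/15 ≈ 23140.867; standard quotas: Arden 2.454, Brisco 0.782, Carrow 1.056, Dorne 8.259, Eskel 1.701, Farrow 0.747.
Rounding up gives 3, 1, 2, 9, 2, 1 = 18 seats, so the divisor must be adjusted.
With modified divisor 27800: modified quotas Arden 2.043, Brisco 0.651, Carrow 0.879, Dorne 6.874, Eskel 1.416, Farrow 0.622.
Rounding up: Arden 3, Brisco 1, Carrow 1, Dorne 7, Eskel 2, Farrow 1 (total 15).

Arden 3, Brisco 1, Carrow 1, Dorne 7, Eskel 2, Farrow 1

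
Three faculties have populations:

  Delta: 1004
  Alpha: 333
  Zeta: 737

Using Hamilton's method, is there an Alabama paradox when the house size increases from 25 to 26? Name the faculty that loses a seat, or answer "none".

none

At 25 seats: Delta 12, Alpha 4, Zeta 9.
At 26 seats: Delta 13, Alpha 4, Zeta 9.
No faculty's allocation decreased.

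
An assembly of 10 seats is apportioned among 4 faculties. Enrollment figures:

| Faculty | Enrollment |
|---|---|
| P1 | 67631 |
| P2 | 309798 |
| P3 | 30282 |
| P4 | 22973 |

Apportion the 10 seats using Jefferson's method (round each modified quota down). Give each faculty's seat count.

Standard divisor 430684/10 ≈ 43068.4; standard quotas: P1 1.570, P2 7.193, P3 0.703, P4 0.533.
Rounding down gives 1, 7, 0, 0 = 8 seats, so the divisor must be adjusted.
With modified divisor 34240.1: modified quotas P1 1.975, P2 9.048, P3 0.884, P4 0.671.
Rounding down: P1 1, P2 9, P3 0, P4 0 (total 10).

P1=1, P2=9, P3=0, P4=0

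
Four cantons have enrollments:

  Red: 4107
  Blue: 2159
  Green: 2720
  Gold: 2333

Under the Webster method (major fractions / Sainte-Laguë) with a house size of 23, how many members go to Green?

6

Standard divisor 11319/23 ≈ 492.13; standard quotas: Red 8.345, Blue 4.387, Green 5.527, Gold 4.741.
Rounding to the nearest integer gives Red 8, Blue 4, Green 6, Gold 5 — total 23, matching the house size, so no adjustment is needed.
Green receives 6.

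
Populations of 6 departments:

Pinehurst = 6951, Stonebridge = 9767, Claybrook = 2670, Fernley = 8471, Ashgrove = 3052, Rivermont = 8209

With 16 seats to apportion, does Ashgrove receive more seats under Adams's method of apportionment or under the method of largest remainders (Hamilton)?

Adams

Adams: Pinehurst 3, Stonebridge 4, Claybrook 1, Fernley 3, Ashgrove 2, Rivermont 3.
Hamilton: Pinehurst 3, Stonebridge 4, Claybrook 1, Fernley 4, Ashgrove 1, Rivermont 3.
Ashgrove gets 2 under Adams and 1 under Hamilton.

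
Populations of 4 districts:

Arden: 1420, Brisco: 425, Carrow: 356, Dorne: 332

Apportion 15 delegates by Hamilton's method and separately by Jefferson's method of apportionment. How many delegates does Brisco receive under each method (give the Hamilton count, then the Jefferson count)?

Hamilton: Arden 8, Brisco 3, Carrow 2, Dorne 2.
Jefferson: Arden 9, Brisco 2, Carrow 2, Dorne 2.
Brisco gets 3 under Hamilton and 2 under Jefferson.

3 and 2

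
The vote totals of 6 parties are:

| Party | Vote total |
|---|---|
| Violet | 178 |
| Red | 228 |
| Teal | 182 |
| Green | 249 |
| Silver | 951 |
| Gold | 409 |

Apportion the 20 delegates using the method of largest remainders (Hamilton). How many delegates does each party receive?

Total 2197; standard divisor 2197/20 ≈ 109.85.
Standard quotas: Violet 1.620, Red 2.076, Teal 1.657, Green 2.267, Silver 8.657, Gold 3.723.
Lower quotas: Violet 1, Red 2, Teal 1, Green 2, Silver 8, Gold 3 (sum 17, leaving 3 seats).
Remainders in descending order: Gold 0.723, Silver 0.657, Teal 0.657, Violet 0.620, Green 0.267, Red 0.076.
The surplus seats go to Gold, Silver, Teal.

Violet 1; Red 2; Teal 2; Green 2; Silver 9; Gold 4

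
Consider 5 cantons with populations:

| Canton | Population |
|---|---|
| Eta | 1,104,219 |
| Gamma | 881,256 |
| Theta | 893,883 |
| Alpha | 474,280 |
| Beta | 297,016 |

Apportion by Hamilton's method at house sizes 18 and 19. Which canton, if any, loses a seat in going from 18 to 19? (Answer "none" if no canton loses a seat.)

At 18 seats: Eta 6, Gamma 4, Theta 4, Alpha 2, Beta 2.
At 19 seats: Eta 6, Gamma 5, Theta 5, Alpha 2, Beta 1.
Beta drops from 2 to 1.

Beta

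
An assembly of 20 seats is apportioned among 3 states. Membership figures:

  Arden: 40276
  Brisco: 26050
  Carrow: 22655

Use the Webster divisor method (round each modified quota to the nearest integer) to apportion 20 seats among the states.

Standard divisor 88981/20 ≈ 4449.05; standard quotas: Arden 9.053, Brisco 5.855, Carrow 5.092.
Rounding to the nearest integer gives Arden 9, Brisco 6, Carrow 5 — total 20, matching the house size, so no adjustment is needed.

Arden 9; Brisco 6; Carrow 5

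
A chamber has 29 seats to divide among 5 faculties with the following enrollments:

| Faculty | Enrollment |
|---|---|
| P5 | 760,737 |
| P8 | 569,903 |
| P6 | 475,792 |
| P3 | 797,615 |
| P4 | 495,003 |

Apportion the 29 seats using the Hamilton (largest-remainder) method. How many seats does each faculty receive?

P5 7, P8 5, P6 4, P3 8, P4 5

Total 3099050; standard divisor 3099050/29 ≈ 106863.793.
Standard quotas: P5 7.1188, P8 5.3330, P6 4.4523, P3 7.4638, P4 4.6321.
Lower quotas: P5 7, P8 5, P6 4, P3 7, P4 4 (sum 27, leaving 2 seats).
Remainders in descending order: P4 0.6321, P3 0.4638, P6 0.4523, P8 0.3330, P5 0.1188.
Largest remainders: P4, P3 receive the extra seats.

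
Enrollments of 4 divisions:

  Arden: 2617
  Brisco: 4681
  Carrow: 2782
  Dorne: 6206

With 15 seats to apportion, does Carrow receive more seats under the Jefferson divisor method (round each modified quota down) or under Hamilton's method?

Jefferson: Arden 2, Brisco 5, Carrow 2, Dorne 6.
Hamilton: Arden 2, Brisco 4, Carrow 3, Dorne 6.
Carrow gets 2 under Jefferson and 3 under Hamilton.

Hamilton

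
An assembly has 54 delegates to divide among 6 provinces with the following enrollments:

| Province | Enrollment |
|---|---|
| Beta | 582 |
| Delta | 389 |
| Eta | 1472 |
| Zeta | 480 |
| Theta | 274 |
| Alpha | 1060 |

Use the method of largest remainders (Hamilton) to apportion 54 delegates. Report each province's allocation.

Beta 7; Delta 5; Eta 19; Zeta 6; Theta 4; Alpha 13

Standard divisor: 4257 ÷ 54 ≈ 78.833.
Standard quotas: Beta 7.383, Delta 4.934, Eta 18.672, Zeta 6.089, Theta 3.476, Alpha 13.446.
Lower quotas: Beta 7, Delta 4, Eta 18, Zeta 6, Theta 3, Alpha 13 (sum 51, leaving 3 seats).
Remainders in descending order: Delta 0.934, Eta 0.672, Theta 0.476, Alpha 0.446, Beta 0.383, Zeta 0.089.
The surplus seats go to Delta, Eta, Theta.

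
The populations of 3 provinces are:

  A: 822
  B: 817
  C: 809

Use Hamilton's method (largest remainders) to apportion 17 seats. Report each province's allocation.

A 6, B 6, C 5

The standard divisor is 2448/17 = 144.
Standard quotas: A 5.708, B 5.674, C 5.618.
Lower quotas: A 5, B 5, C 5 (sum 15, leaving 2 seats).
Remainders in descending order: A 0.708, B 0.674, C 0.618.
The surplus seats go to A, B.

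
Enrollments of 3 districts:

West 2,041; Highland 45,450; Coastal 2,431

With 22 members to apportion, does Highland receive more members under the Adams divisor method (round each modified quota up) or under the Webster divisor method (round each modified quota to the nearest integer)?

Adams: West 1, Highland 19, Coastal 2.
Webster: West 1, Highland 20, Coastal 1.
Highland gets 19 under Adams and 20 under Webster.

Webster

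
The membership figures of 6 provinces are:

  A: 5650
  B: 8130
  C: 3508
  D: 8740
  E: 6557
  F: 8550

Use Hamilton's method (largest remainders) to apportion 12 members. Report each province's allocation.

Standard divisor: 41135 ÷ 12 ≈ 3427.917.
Standard quotas: A 1.6482, B 2.3717, C 1.0234, D 2.5497, E 1.9128, F 2.4942.
Lower quotas: A 1, B 2, C 1, D 2, E 1, F 2 (sum 9, leaving 3 seats).
Remainders in descending order: E 0.9128, A 0.6482, D 0.5497, F 0.4942, B 0.3717, C 0.0234.
The surplus seats go to E, A, D.

A 2, B 2, C 1, D 3, E 2, F 2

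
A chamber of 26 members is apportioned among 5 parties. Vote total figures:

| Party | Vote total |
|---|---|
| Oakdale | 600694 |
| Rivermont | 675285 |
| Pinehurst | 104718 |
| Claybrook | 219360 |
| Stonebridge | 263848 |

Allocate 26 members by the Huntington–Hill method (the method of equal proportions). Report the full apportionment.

Oakdale 8; Rivermont 9; Pinehurst 2; Claybrook 3; Stonebridge 4

With divisor 72614: modified quotas Oakdale 8.272, Rivermont 9.300, Pinehurst 1.442, Claybrook 3.021, Stonebridge 3.634.
Geometric-mean thresholds: Oakdale √(8·9)=8.485, Rivermont √(9·10)=9.487, Pinehurst √(1·2)=1.414, Claybrook √(3·4)=3.464, Stonebridge √(3·4)=3.464.
Each quota rounded against its threshold gives Oakdale 8, Rivermont 9, Pinehurst 2, Claybrook 3, Stonebridge 4 (total 26).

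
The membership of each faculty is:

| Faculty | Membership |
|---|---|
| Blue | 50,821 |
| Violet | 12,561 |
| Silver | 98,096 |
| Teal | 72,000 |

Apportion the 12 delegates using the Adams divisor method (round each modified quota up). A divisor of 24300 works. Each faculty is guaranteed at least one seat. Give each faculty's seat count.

With modified divisor 24300: modified quotas Blue 2.091, Violet 0.517, Silver 4.037, Teal 2.963.
Rounding up: Blue 3, Violet 1, Silver 5, Teal 3 (total 12).

Blue=3; Violet=1; Silver=5; Teal=3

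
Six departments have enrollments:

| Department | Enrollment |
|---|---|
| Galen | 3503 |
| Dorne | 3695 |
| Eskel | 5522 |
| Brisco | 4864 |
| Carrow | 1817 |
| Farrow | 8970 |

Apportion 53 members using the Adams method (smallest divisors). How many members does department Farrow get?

16

Standard divisor 28371/53 ≈ 535.302; standard quotas: Galen 6.544, Dorne 6.903, Eskel 10.316, Brisco 9.086, Carrow 3.394, Farrow 16.757.
Rounding up gives 7, 7, 11, 10, 4, 17 = 56 seats, so the divisor must be adjusted.
With modified divisor 570: modified quotas Galen 6.146, Dorne 6.482, Eskel 9.688, Brisco 8.533, Carrow 3.188, Farrow 15.737.
Rounding up: Galen 7, Dorne 7, Eskel 10, Brisco 9, Carrow 4, Farrow 16 (total 53).
Farrow receives 16.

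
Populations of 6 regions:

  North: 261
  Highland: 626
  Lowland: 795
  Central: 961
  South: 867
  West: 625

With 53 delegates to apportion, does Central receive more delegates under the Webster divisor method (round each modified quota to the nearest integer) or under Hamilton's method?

Webster: North 3, Highland 8, Lowland 10, Central 13, South 11, West 8.
Hamilton: North 4, Highland 8, Lowland 10, Central 12, South 11, West 8.
Central gets 13 under Webster and 12 under Hamilton.

Webster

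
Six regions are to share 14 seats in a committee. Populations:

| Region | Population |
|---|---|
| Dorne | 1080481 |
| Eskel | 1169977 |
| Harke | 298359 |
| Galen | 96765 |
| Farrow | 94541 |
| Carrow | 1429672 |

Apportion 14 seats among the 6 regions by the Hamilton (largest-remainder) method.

Dorne: 4, Eskel: 4, Harke: 1, Galen: 0, Farrow: 0, Carrow: 5

Standard divisor: 4169795 ÷ 14 ≈ 297842.5.
Standard quotas: Dorne 3.6277, Eskel 3.9282, Harke 1.0017, Galen 0.3249, Farrow 0.3174, Carrow 4.8001.
Lower quotas: Dorne 3, Eskel 3, Harke 1, Galen 0, Farrow 0, Carrow 4 (sum 11, leaving 3 seats).
Remainders in descending order: Eskel 0.9282, Carrow 0.8001, Dorne 0.6277, Galen 0.3249, Farrow 0.3174, Harke 0.0017.
The surplus seats go to Eskel, Carrow, Dorne.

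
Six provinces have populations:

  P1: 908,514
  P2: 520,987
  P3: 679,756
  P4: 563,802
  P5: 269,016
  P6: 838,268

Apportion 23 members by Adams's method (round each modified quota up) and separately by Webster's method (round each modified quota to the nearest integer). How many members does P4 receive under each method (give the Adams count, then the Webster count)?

4 and 3

Adams: P1 5, P2 3, P3 4, P4 4, P5 2, P6 5.
Webster: P1 6, P2 3, P3 4, P4 3, P5 2, P6 5.
P4 gets 4 under Adams and 3 under Webster.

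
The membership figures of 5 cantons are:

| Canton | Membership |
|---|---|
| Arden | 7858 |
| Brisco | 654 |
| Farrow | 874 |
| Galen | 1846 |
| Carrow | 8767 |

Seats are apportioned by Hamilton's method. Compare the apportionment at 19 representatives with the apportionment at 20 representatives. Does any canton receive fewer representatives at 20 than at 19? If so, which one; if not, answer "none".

At 19 seats: Arden 7, Brisco 1, Farrow 1, Galen 2, Carrow 8.
At 20 seats: Arden 8, Brisco 0, Farrow 1, Galen 2, Carrow 9.
Brisco drops from 1 to 0.

Brisco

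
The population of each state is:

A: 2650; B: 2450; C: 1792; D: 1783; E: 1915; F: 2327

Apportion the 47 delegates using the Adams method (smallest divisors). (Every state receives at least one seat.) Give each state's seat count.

Standard divisor 12917/47 ≈ 274.83; standard quotas: A 9.642, B 8.915, C 6.520, D 6.488, E 6.968, F 8.467.
Rounding up gives 10, 9, 7, 7, 7, 9 = 49 seats, so the divisor must be adjusted.
With modified divisor 296: modified quotas A 8.953, B 8.277, C 6.054, D 6.024, E 6.470, F 7.861.
Rounding up: A 9, B 9, C 7, D 7, E 7, F 8 (total 47).

A: 9, B: 9, C: 7, D: 7, E: 7, F: 8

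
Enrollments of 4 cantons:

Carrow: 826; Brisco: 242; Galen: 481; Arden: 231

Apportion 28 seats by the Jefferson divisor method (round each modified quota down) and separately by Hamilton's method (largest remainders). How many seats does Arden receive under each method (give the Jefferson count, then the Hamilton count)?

Jefferson: Carrow 13, Brisco 4, Galen 8, Arden 3.
Hamilton: Carrow 13, Brisco 4, Galen 7, Arden 4.
Arden gets 3 under Jefferson and 4 under Hamilton.

3 and 4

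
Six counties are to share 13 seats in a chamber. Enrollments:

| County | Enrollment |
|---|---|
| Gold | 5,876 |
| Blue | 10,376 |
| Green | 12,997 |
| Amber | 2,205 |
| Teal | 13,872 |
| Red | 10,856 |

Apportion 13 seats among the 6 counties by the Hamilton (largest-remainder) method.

Total 56182; standard divisor 56182/13 ≈ 4321.692.
Standard quotas: Gold 1.3597, Blue 2.4009, Green 3.0074, Amber 0.5102, Teal 3.2099, Red 2.5120.
Lower quotas: Gold 1, Blue 2, Green 3, Amber 0, Teal 3, Red 2 (sum 11, leaving 2 seats).
Remainders in descending order: Red 0.5120, Amber 0.5102, Blue 0.4009, Gold 0.3597, Teal 0.2099, Green 0.0074.
Largest remainders: Red, Amber receive the extra seats.

Gold 1, Blue 2, Green 3, Amber 1, Teal 3, Red 3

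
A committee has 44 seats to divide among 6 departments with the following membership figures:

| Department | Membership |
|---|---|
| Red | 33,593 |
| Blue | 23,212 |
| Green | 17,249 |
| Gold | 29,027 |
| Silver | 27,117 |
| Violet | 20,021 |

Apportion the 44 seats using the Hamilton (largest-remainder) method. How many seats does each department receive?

Total 150219; standard divisor 150219/44 ≈ 3414.068.
Standard quotas: Red 9.8396, Blue 6.7989, Green 5.0523, Gold 8.5022, Silver 7.9427, Violet 5.8643.
Lower quotas: Red 9, Blue 6, Green 5, Gold 8, Silver 7, Violet 5 (sum 40, leaving 4 seats).
Remainders in descending order: Silver 0.9427, Violet 0.8643, Red 0.8396, Blue 0.7989, Gold 0.5022, Green 0.0523.
The surplus seats go to Silver, Violet, Red, Blue.

Red=10; Blue=7; Green=5; Gold=8; Silver=8; Violet=6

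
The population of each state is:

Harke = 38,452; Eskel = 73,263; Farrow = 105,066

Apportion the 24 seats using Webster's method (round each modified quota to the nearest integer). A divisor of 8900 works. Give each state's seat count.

Harke: 4, Eskel: 8, Farrow: 12

With modified divisor 8900: modified quotas Harke 4.320, Eskel 8.232, Farrow 11.805.
Rounding to the nearest integer: Harke 4, Eskel 8, Farrow 12 (total 24).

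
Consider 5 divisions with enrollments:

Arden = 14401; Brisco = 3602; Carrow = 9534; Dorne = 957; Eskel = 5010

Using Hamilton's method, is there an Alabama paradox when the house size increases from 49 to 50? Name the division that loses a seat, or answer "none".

Dorne

At 49 seats: Arden 21, Brisco 5, Carrow 14, Dorne 2, Eskel 7.
At 50 seats: Arden 22, Brisco 5, Carrow 14, Dorne 1, Eskel 8.
Dorne drops from 2 to 1.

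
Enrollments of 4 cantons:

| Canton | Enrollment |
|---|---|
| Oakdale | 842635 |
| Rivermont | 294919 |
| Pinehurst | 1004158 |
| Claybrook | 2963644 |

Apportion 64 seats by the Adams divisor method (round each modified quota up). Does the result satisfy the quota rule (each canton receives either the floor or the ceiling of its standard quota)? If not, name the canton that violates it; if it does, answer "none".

Standard quotas: Oakdale 10.563, Rivermont 3.697, Pinehurst 12.588, Claybrook 37.152.
Adams allocation: Oakdale 11, Rivermont 4, Pinehurst 13, Claybrook 36.
Claybrook has quota 37.152 (lower 37, upper 38) but receives 36 — outside the quota interval.

Claybrook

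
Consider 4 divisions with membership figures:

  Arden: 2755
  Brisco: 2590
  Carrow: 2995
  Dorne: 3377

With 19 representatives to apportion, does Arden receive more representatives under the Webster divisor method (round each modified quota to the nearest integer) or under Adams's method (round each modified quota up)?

Adams

Webster: Arden 4, Brisco 4, Carrow 5, Dorne 6.
Adams: Arden 5, Brisco 4, Carrow 5, Dorne 5.
Arden gets 4 under Webster and 5 under Adams.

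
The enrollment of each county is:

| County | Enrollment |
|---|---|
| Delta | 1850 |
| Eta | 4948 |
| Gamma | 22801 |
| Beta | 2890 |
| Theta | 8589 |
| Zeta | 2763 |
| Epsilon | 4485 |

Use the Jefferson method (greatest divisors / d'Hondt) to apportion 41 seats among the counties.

Standard divisor 48326/41 ≈ 1178.683; standard quotas: Delta 1.570, Eta 4.198, Gamma 19.344, Beta 2.452, Theta 7.287, Zeta 2.344, Epsilon 3.805.
Rounding down gives 1, 4, 19, 2, 7, 2, 3 = 38 seats, so the divisor must be adjusted.
With modified divisor 1080: modified quotas Delta 1.713, Eta 4.581, Gamma 21.112, Beta 2.676, Theta 7.953, Zeta 2.558, Epsilon 4.153.
Rounding down: Delta 1, Eta 4, Gamma 21, Beta 2, Theta 7, Zeta 2, Epsilon 4 (total 41).

Delta=1, Eta=4, Gamma=21, Beta=2, Theta=7, Zeta=2, Epsilon=4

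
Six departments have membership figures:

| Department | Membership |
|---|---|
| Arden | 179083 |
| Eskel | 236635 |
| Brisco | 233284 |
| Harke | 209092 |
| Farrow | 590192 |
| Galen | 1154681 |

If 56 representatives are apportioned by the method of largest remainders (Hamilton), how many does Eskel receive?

The standard divisor is 2602967/56 ≈ 46481.554.
Standard quotas: Arden 3.8528, Eskel 5.0909, Brisco 5.0189, Harke 4.4984, Farrow 12.6973, Galen 24.8417.
Lower quotas: Arden 3, Eskel 5, Brisco 5, Harke 4, Farrow 12, Galen 24 (sum 53, leaving 3 seats).
Remainders in descending order: Arden 0.8528, Galen 0.8417, Farrow 0.6973, Harke 0.4984, Eskel 0.0909, Brisco 0.0189.
Largest remainders: Arden, Galen, Farrow receive the extra seats.
Eskel receives 5.

5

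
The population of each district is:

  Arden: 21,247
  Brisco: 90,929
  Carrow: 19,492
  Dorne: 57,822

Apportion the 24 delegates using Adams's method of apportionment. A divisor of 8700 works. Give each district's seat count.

With modified divisor 8700: modified quotas Arden 2.442, Brisco 10.452, Carrow 2.240, Dorne 6.646.
Rounding up: Arden 3, Brisco 11, Carrow 3, Dorne 7 (total 24).

Arden 3, Brisco 11, Carrow 3, Dorne 7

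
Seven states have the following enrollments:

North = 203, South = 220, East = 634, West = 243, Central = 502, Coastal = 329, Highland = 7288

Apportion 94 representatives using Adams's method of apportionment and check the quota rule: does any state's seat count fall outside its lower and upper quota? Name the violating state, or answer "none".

Standard quotas: North 2.026, South 2.196, East 6.327, West 2.425, Central 5.010, Coastal 3.283, Highland 72.733.
Adams allocation: North 2, South 3, East 7, West 3, Central 5, Coastal 4, Highland 70.
Highland has quota 72.733 (lower 72, upper 73) but receives 70 — outside the quota interval.

Highland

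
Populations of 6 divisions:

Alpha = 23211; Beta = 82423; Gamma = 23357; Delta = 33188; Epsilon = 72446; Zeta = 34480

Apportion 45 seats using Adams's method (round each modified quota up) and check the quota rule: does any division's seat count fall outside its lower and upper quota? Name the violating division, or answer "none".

Standard quotas: Alpha 3.881, Beta 13.783, Gamma 3.906, Delta 5.550, Epsilon 12.114, Zeta 5.766.
Adams allocation: Alpha 4, Beta 13, Gamma 4, Delta 6, Epsilon 12, Zeta 6.
Every allocation lies between the lower and upper quota.

none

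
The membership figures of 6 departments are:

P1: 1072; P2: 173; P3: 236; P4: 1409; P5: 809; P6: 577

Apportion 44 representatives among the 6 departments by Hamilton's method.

Standard divisor: 4276 ÷ 44 ≈ 97.182.
Standard quotas: P1 11.031, P2 1.780, P3 2.428, P4 14.499, P5 8.325, P6 5.937.
Lower quotas: P1 11, P2 1, P3 2, P4 14, P5 8, P6 5 (sum 41, leaving 3 seats).
Remainders in descending order: P6 0.937, P2 0.780, P4 0.499, P3 0.428, P5 0.325, P1 0.031.
The surplus seats go to P6, P2, P4.

P1: 11, P2: 2, P3: 2, P4: 15, P5: 8, P6: 6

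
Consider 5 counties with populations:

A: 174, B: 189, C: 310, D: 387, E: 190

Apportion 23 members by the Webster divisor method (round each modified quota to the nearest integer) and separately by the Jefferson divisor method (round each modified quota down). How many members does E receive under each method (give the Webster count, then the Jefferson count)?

Webster: A 3, B 3, C 6, D 7, E 4.
Jefferson: A 3, B 3, C 6, D 8, E 3.
E gets 4 under Webster and 3 under Jefferson.

4 and 3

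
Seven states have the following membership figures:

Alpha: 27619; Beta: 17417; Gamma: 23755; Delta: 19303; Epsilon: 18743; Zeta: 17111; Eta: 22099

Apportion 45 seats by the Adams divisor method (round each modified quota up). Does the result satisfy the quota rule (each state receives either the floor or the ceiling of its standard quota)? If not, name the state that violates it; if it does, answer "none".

none

Standard quotas: Alpha 8.510, Beta 5.367, Gamma 7.319, Delta 5.948, Epsilon 5.775, Zeta 5.272, Eta 6.809.
Adams allocation: Alpha 8, Beta 6, Gamma 7, Delta 6, Epsilon 6, Zeta 5, Eta 7.
Every allocation lies between the lower and upper quota.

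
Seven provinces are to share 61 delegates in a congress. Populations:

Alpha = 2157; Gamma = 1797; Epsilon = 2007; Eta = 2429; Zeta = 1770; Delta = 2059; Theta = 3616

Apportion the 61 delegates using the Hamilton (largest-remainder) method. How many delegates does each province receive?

Alpha 8, Gamma 7, Epsilon 8, Eta 9, Zeta 7, Delta 8, Theta 14

Total 15835; standard divisor 15835/61 ≈ 259.59.
Standard quotas: Alpha 8.309, Gamma 6.922, Epsilon 7.731, Eta 9.357, Zeta 6.818, Delta 7.932, Theta 13.930.
Lower quotas: Alpha 8, Gamma 6, Epsilon 7, Eta 9, Zeta 6, Delta 7, Theta 13 (sum 56, leaving 5 seats).
Remainders in descending order: Delta 0.932, Theta 0.930, Gamma 0.922, Zeta 0.818, Epsilon 0.731, Eta 0.357, Alpha 0.309.
The surplus seats go to Delta, Theta, Gamma, Zeta, Epsilon.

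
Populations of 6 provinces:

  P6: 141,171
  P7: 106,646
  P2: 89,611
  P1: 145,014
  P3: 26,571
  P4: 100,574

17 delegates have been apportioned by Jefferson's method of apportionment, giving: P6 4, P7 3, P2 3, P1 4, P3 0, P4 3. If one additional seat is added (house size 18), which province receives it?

Priority for the next seat is population ÷ (current seats + 1).
Priorities: P6 28234.200, P7 26661.500, P2 22402.750, P1 29002.800, P3 26571.000, P4 25143.500.
Highest priority: P1.

P1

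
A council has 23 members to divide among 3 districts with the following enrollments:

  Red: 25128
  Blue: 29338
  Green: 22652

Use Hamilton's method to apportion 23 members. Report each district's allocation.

Red=7; Blue=9; Green=7

The standard divisor is 77118/23 ≈ 3352.957.
Standard quotas: Red 7.4943, Blue 8.7499, Green 6.7558.
Lower quotas: Red 7, Blue 8, Green 6 (sum 21, leaving 2 seats).
Remainders in descending order: Green 0.7558, Blue 0.7499, Red 0.4943.
Largest remainders: Green, Blue receive the extra seats.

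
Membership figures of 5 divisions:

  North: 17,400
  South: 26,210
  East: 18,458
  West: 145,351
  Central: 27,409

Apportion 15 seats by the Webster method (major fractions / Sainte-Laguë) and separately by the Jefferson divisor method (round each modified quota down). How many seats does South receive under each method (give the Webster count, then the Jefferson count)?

2 and 1

Webster: North 1, South 2, East 1, West 9, Central 2.
Jefferson: North 1, South 1, East 1, West 10, Central 2.
South gets 2 under Webster and 1 under Jefferson.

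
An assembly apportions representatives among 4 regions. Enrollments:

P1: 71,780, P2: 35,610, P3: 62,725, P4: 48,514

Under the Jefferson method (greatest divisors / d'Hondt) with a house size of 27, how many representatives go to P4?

6

Standard divisor 218629/27 ≈ 8097.37; standard quotas: P1 8.865, P2 4.398, P3 7.746, P4 5.991.
Rounding down gives 8, 4, 7, 5 = 24 seats, so the divisor must be adjusted.
With modified divisor 7500: modified quotas P1 9.571, P2 4.748, P3 8.363, P4 6.469.
Rounding down: P1 9, P2 4, P3 8, P4 6 (total 27).
P4 receives 6.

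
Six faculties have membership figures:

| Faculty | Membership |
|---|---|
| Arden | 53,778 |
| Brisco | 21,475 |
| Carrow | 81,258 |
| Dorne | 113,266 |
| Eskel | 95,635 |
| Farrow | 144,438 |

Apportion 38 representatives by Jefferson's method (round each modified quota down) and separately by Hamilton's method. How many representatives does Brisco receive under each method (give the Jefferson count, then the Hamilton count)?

Jefferson: Arden 4, Brisco 1, Carrow 6, Dorne 9, Eskel 7, Farrow 11.
Hamilton: Arden 4, Brisco 2, Carrow 6, Dorne 8, Eskel 7, Farrow 11.
Brisco gets 1 under Jefferson and 2 under Hamilton.

1 and 2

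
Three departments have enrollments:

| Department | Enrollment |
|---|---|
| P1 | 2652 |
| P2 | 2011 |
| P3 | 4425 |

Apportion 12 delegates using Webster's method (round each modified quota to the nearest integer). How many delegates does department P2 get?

Standard divisor 9088/12 ≈ 757.333; standard quotas: P1 3.502, P2 2.655, P3 5.843.
Rounding to the nearest integer gives 4, 3, 6 = 13 seats, so the divisor must be adjusted.
With modified divisor 780: modified quotas P1 3.400, P2 2.578, P3 5.673.
Rounding to the nearest integer: P1 3, P2 3, P3 6 (total 12).
P2 receives 3.

3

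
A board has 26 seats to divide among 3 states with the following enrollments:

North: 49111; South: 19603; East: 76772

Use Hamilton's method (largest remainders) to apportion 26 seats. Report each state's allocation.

The standard divisor is 145486/26 ≈ 5595.615.
Standard quotas: North 8.7767, South 3.5033, East 13.7200.
Lower quotas: North 8, South 3, East 13 (sum 24, leaving 2 seats).
Remainders in descending order: North 0.7767, East 0.7200, South 0.5033.
Largest remainders: North, East receive the extra seats.

North: 9, South: 3, East: 14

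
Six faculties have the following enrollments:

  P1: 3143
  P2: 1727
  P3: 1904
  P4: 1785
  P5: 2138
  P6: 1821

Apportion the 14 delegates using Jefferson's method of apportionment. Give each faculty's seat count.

P1: 4, P2: 2, P3: 2, P4: 2, P5: 2, P6: 2

Standard divisor 12518/14 ≈ 894.143; standard quotas: P1 3.515, P2 1.931, P3 2.129, P4 1.996, P5 2.391, P6 2.037.
Rounding down gives 3, 1, 2, 1, 2, 2 = 11 seats, so the divisor must be adjusted.
With modified divisor 750: modified quotas P1 4.191, P2 2.303, P3 2.539, P4 2.380, P5 2.851, P6 2.428.
Rounding down: P1 4, P2 2, P3 2, P4 2, P5 2, P6 2 (total 14).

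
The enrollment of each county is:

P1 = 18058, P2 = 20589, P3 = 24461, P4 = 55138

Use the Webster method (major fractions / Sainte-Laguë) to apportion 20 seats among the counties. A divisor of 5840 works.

P1: 3; P2: 4; P3: 4; P4: 9

With modified divisor 5840: modified quotas P1 3.092, P2 3.526, P3 4.189, P4 9.441.
Rounding to the nearest integer: P1 3, P2 4, P3 4, P4 9 (total 20).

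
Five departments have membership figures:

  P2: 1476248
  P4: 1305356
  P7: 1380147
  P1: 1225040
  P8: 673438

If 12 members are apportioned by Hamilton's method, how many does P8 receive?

The standard divisor is 6060229/12 ≈ 505019.083.
Standard quotas: P2 2.9232, P4 2.5848, P7 2.7329, P1 2.4257, P8 1.3335.
Lower quotas: P2 2, P4 2, P7 2, P1 2, P8 1 (sum 9, leaving 3 seats).
Remainders in descending order: P2 0.9232, P7 0.7329, P4 0.5848, P1 0.4257, P8 0.3335.
Largest remainders: P2, P7, P4 receive the extra seats.
P8 receives 1.

1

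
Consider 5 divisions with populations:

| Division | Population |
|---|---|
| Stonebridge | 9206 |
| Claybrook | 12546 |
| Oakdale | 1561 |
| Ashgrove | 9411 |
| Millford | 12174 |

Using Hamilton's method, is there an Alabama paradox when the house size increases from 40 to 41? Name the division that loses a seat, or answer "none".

Oakdale

At 40 seats: Stonebridge 8, Claybrook 11, Oakdale 2, Ashgrove 8, Millford 11.
At 41 seats: Stonebridge 8, Claybrook 12, Oakdale 1, Ashgrove 9, Millford 11.
Oakdale drops from 2 to 1.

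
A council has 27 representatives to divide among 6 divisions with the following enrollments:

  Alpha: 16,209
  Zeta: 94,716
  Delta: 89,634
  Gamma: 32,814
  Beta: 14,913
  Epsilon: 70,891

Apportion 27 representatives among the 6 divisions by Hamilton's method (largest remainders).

Total 319177; standard divisor 319177/27 ≈ 11821.37.
Standard quotas: Alpha 1.3712, Zeta 8.0123, Delta 7.5824, Gamma 2.7758, Beta 1.2615, Epsilon 5.9969.
Lower quotas: Alpha 1, Zeta 8, Delta 7, Gamma 2, Beta 1, Epsilon 5 (sum 24, leaving 3 seats).
Remainders in descending order: Epsilon 0.9969, Gamma 0.7758, Delta 0.5824, Alpha 0.3712, Beta 0.2615, Zeta 0.0123.
The surplus seats go to Epsilon, Gamma, Delta.

Alpha 1, Zeta 8, Delta 8, Gamma 3, Beta 1, Epsilon 6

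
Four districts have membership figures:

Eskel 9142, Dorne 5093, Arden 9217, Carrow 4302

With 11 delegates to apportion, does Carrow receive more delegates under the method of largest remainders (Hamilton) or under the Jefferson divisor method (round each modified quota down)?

Hamilton

Hamilton: Eskel 3, Dorne 2, Arden 4, Carrow 2.
Jefferson: Eskel 4, Dorne 2, Arden 4, Carrow 1.
Carrow gets 2 under Hamilton and 1 under Jefferson.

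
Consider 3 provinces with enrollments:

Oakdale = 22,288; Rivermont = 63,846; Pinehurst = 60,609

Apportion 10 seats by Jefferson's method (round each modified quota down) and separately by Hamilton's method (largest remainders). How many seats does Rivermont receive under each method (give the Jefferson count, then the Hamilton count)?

5 and 4

Jefferson: Oakdale 1, Rivermont 5, Pinehurst 4.
Hamilton: Oakdale 2, Rivermont 4, Pinehurst 4.
Rivermont gets 5 under Jefferson and 4 under Hamilton.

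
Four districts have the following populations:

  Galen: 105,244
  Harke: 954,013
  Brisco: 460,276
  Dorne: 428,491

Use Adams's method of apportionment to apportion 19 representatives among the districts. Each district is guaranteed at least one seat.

Galen: 1, Harke: 9, Brisco: 5, Dorne: 4

Standard divisor 1948024/19 ≈ 102527.579; standard quotas: Galen 1.026, Harke 9.305, Brisco 4.489, Dorne 4.179.
Rounding up gives 2, 10, 5, 5 = 22 seats, so the divisor must be adjusted.
With modified divisor 111100: modified quotas Galen 0.947, Harke 8.587, Brisco 4.143, Dorne 3.857.
Rounding up: Galen 1, Harke 9, Brisco 5, Dorne 4 (total 19).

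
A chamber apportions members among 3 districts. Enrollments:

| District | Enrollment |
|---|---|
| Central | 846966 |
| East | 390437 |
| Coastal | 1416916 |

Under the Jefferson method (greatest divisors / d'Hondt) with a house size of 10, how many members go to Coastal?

Standard divisor 2654319/10 ≈ 265431.9; standard quotas: Central 3.191, East 1.471, Coastal 5.338.
Rounding down gives 3, 1, 5 = 9 seats, so the divisor must be adjusted.
With modified divisor 223900: modified quotas Central 3.783, East 1.744, Coastal 6.328.
Rounding down: Central 3, East 1, Coastal 6 (total 10).
Coastal receives 6.

6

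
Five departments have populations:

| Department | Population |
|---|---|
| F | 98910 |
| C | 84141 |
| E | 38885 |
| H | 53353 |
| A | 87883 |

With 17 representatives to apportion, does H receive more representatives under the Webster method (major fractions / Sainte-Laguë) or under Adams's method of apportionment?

Adams

Webster: F 5, C 4, E 2, H 2, A 4.
Adams: F 4, C 4, E 2, H 3, A 4.
H gets 2 under Webster and 3 under Adams.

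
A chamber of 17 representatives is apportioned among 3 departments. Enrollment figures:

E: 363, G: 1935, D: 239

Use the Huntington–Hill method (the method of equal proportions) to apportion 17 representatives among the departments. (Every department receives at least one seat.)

E 2, G 13, D 2

With divisor 152: modified quotas E 2.388, G 12.730, D 1.572.
Geometric-mean thresholds: E √(2·3)=2.449, G √(12·13)=12.490, D √(1·2)=1.414.
Each quota rounded against its threshold gives E 2, G 13, D 2 (total 17).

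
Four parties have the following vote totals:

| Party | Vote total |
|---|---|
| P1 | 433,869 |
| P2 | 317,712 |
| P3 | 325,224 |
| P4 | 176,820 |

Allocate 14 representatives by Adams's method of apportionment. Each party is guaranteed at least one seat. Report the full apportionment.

Standard divisor 1253625/14 ≈ 89544.643; standard quotas: P1 4.845, P2 3.548, P3 3.632, P4 1.975.
Rounding up gives 5, 4, 4, 2 = 15 seats, so the divisor must be adjusted.
With modified divisor 107200: modified quotas P1 4.047, P2 2.964, P3 3.034, P4 1.649.
Rounding up: P1 5, P2 3, P3 4, P4 2 (total 14).

P1 5, P2 3, P3 4, P4 2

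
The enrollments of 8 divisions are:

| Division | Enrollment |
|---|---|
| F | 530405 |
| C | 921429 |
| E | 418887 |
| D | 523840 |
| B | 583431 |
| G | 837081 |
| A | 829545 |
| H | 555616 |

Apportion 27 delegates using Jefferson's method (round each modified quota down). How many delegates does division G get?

Standard divisor 5200234/27 ≈ 192601.259; standard quotas: F 2.754, C 4.784, E 2.175, D 2.720, B 3.029, G 4.346, A 4.307, H 2.885.
Rounding down gives 2, 4, 2, 2, 3, 4, 4, 2 = 23 seats, so the divisor must be adjusted.
With modified divisor 171000: modified quotas F 3.102, C 5.388, E 2.450, D 3.063, B 3.412, G 4.895, A 4.851, H 3.249.
Rounding down: F 3, C 5, E 2, D 3, B 3, G 4, A 4, H 3 (total 27).
G receives 4.

4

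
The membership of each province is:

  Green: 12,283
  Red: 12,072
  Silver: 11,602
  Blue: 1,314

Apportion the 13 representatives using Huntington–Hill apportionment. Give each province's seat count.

Green 4; Red 4; Silver 4; Blue 1

With divisor 3048: modified quotas Green 4.030, Red 3.961, Silver 3.806, Blue 0.431.
Geometric-mean thresholds: Green √(4·5)=4.472, Red √(3·4)=3.464, Silver √(3·4)=3.464, Blue (min 1).
Each quota rounded against its threshold gives Green 4, Red 4, Silver 4, Blue 1 (total 13).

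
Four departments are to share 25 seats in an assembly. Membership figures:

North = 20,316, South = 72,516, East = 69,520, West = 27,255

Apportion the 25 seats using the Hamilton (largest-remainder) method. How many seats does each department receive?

North: 3, South: 9, East: 9, West: 4

Total 189607; standard divisor 189607/25 ≈ 7584.28.
Standard quotas: North 2.6787, South 9.5614, East 9.1663, West 3.5936.
Lower quotas: North 2, South 9, East 9, West 3 (sum 23, leaving 2 seats).
Remainders in descending order: North 0.6787, West 0.5936, South 0.5614, East 0.1663.
Largest remainders: North, West receive the extra seats.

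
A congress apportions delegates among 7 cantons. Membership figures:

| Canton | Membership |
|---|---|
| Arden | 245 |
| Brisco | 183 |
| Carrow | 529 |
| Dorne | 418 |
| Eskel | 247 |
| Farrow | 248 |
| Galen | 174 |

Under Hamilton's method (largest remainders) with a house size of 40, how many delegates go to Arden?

5

The standard divisor is 2044/40 ≈ 51.1.
Standard quotas: Arden 4.795, Brisco 3.581, Carrow 10.352, Dorne 8.180, Eskel 4.834, Farrow 4.853, Galen 3.405.
Lower quotas: Arden 4, Brisco 3, Carrow 10, Dorne 8, Eskel 4, Farrow 4, Galen 3 (sum 36, leaving 4 seats).
Remainders in descending order: Farrow 0.853, Eskel 0.834, Arden 0.795, Brisco 0.581, Galen 0.405, Carrow 0.352, Dorne 0.180.
The surplus seats go to Farrow, Eskel, Arden, Brisco.
Arden receives 5.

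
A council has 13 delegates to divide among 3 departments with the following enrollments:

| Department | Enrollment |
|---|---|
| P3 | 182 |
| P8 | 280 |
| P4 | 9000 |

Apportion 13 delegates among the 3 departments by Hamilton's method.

P3: 0; P8: 1; P4: 12

Standard divisor: 9462 ÷ 13 ≈ 727.846.
Standard quotas: P3 0.2501, P8 0.3847, P4 12.3653.
Lower quotas: P3 0, P8 0, P4 12 (sum 12, leaving 1 seat).
Remainders in descending order: P8 0.3847, P4 0.3653, P3 0.2501.
Largest remainder: P8 receives the extra seat.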